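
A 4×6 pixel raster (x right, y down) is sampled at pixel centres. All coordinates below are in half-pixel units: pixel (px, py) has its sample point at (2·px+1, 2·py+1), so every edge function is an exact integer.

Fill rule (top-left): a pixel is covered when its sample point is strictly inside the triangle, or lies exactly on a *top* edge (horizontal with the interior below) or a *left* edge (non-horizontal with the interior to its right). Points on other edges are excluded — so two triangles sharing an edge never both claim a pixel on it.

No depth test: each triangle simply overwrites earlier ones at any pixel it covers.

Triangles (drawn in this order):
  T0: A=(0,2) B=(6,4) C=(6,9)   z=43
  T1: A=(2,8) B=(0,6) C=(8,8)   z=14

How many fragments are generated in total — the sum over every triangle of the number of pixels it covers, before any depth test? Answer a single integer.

T0:
  2·area = 30
  edge (0, 2)→(6, 4): d=(6,2) right/bottom  bias=-1
  edge (6, 4)→(6, 9): d=(0,5) right/bottom  bias=-1
  edge (6, 9)→(0, 2): d=(-6,-7) top-left  bias=+0
    (0,1)@(1, 3): e=[4,25,1] → #
    (1,1)@(3, 3): e=[0,15,15] → ·  [on edge]
    (0,2)@(1, 5): e=[16,25,-11] → ·
    (1,2)@(3, 5): e=[12,15,3] → #
    (2,2)@(5, 5): e=[8,5,17] → #
    (3,2)@(7, 5): e=[4,-5,31] → ·
    (1,3)@(3, 7): e=[24,15,-9] → ·
    (2,3)@(5, 7): e=[20,5,5] → #
    (3,3)@(7, 7): e=[16,-5,19] → ·
    (2,4)@(5, 9): e=[32,5,-7] → ·
  covered (4 px):
    · · · ·
    # · · ·
    · # # ·
    · · # ·
    · · · ·
    · · · ·
T1:
  2·area = 12
  edge (2, 8)→(0, 6): d=(-2,-2) top-left  bias=+0
  edge (0, 6)→(8, 8): d=(8,2) right/bottom  bias=-1
  edge (8, 8)→(2, 8): d=(-6,0) right/bottom  bias=-1
    (0,3)@(1, 7): e=[0,6,6] → #  [on edge]
    (1,3)@(3, 7): e=[4,2,6] → #
    (2,3)@(5, 7): e=[8,-2,6] → ·
    (0,4)@(1, 9): e=[-4,22,-6] → ·
    (1,4)@(3, 9): e=[0,18,-6] → ·  [on edge]
    (2,5)@(5, 11): e=[0,30,-18] → ·  [on edge]
  covered (2 px):
    · · · ·
    · · · ·
    · · · ·
    # # · ·
    · · · ·
    · · · ·

Final: 6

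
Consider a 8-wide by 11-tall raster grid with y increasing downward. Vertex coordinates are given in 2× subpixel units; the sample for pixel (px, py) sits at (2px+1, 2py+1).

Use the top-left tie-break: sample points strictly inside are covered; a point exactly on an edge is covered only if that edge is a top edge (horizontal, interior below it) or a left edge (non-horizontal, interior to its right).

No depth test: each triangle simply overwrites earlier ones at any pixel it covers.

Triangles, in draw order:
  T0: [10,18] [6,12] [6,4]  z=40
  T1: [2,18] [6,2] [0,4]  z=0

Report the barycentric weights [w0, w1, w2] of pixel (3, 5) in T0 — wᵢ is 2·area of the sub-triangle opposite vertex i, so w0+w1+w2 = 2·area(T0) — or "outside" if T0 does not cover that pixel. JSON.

T0:
  2·area = 32
  edge (10, 18)→(6, 12): d=(-4,-6) top-left  bias=+0
  edge (6, 12)→(6, 4): d=(0,-8) top-left  bias=+0
  edge (6, 4)→(10, 18): d=(4,14) right/bottom  bias=-1
    (3,4)@(7, 9): e=[18,8,6] → █
    (4,4)@(9, 9): e=[30,24,-22] → ·
    (3,5)@(7, 11): e=[10,8,14] → █
    (4,5)@(9, 11): e=[22,24,-14] → ·
    (3,6)@(7, 13): e=[2,8,22] → █
    (4,6)@(9, 13): e=[14,24,-6] → ·
    (3,7)@(7, 15): e=[-6,8,30] → ·
    (4,7)@(9, 15): e=[6,24,2] → █
    (5,7)@(11, 15): e=[18,40,-26] → ·
    (4,8)@(9, 17): e=[-2,24,10] → ·
  covered (4 px):
    · · · · · · · ·
    · · · · · · · ·
    · · · · · · · ·
    · · · · · · · ·
    · · · █ · · · ·
    · · · █ · · · ·
    · · · █ · · · ·
    · · · · █ · · ·
    · · · · · · · ·
    · · · · · · · ·
    · · · · · · · ·
T1:
  2·area = 88  (B↔C swapped to make it positive)
  edge (2, 18)→(0, 4): d=(-2,-14) top-left  bias=+0
  edge (0, 4)→(6, 2): d=(6,-2) top-left  bias=+0
  edge (6, 2)→(2, 18): d=(-4,16) right/bottom  bias=-1
    (4,0)@(9, 1): e=[132,0,-44] → ·  [on edge]
    (1,1)@(3, 3): e=[44,0,44] → █  [on edge]
    (2,1)@(5, 3): e=[72,4,12] → █
    (3,1)@(7, 3): e=[100,8,-20] → ·
    (0,2)@(1, 5): e=[12,8,68] → █
    (3,2)@(7, 5): e=[96,20,-28] → ·
    (0,3)@(1, 7): e=[8,20,60] → █
    (2,3)@(5, 7): e=[64,28,-4] → ·
    (0,4)@(1, 9): e=[4,32,52] → █
    (2,4)@(5, 9): e=[60,40,-12] → ·
    (0,5)@(1, 11): e=[0,44,44] → █  [on edge]
    (2,5)@(5, 11): e=[56,52,-20] → ·
  covered (12 px):
    · · · · · · · ·
    · █ █ · · · · ·
    █ █ █ · · · · ·
    █ █ · · · · · ·
    █ █ · · · · · ·
    █ █ · · · · · ·
    · █ · · · · · ·
    · · · · · · · ·
    · · · · · · · ·
    · · · · · · · ·
    · · · · · · · ·

Answer: [8,14,10]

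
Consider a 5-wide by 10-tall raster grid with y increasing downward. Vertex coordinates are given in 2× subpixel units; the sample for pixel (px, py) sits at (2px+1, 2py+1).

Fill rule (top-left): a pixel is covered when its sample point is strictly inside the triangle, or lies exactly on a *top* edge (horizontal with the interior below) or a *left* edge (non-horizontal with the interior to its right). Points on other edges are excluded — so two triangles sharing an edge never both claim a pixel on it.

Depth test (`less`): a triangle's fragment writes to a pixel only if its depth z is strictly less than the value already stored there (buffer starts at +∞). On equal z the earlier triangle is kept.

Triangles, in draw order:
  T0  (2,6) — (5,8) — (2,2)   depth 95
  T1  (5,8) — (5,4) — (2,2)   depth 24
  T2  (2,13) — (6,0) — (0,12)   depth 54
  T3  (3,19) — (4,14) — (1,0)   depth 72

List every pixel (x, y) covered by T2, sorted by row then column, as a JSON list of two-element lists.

T0:
  2·area = 12  (B↔C swapped to make it positive)
  edge (2, 6)→(2, 2): d=(0,-4) top-left  bias=+0
  edge (2, 2)→(5, 8): d=(3,6) right/bottom  bias=-1
  edge (5, 8)→(2, 6): d=(-3,-2) top-left  bias=+0
    (1,2)@(3, 5): e=[4,3,5] → X
    (2,2)@(5, 5): e=[12,-9,9] → .
    (1,3)@(3, 7): e=[4,9,-1] → .
  covered (1 px):
    . . . . .
    . . . . .
    . X . . .
    . . . . .
    . . . . .
    . . . . .
    . . . . .
    . . . . .
    . . . . .
    . . . . .
T1:
  2·area = 12  (B↔C swapped to make it positive)
  edge (5, 8)→(2, 2): d=(-3,-6) top-left  bias=+0
  edge (2, 2)→(5, 4): d=(3,2) right/bottom  bias=-1
  edge (5, 4)→(5, 8): d=(0,4) right/bottom  bias=-1
    (2,0)@(5, 1): e=[21,-9,0] → .  [on edge]
    (1,1)@(3, 3): e=[3,1,8] → X
    (2,1)@(5, 3): e=[15,-3,0] → .  [on edge]
    (1,2)@(3, 5): e=[-3,7,8] → .
    (2,2)@(5, 5): e=[9,3,0] → .  [on edge]
    (2,3)@(5, 7): e=[3,9,0] → .  [on edge]
    (2,4)@(5, 9): e=[-3,15,0] → .  [on edge]
    (2,5)@(5, 11): e=[-9,21,0] → .  [on edge]
    (2,6)@(5, 13): e=[-15,27,0] → .  [on edge]
    (2,7)@(5, 15): e=[-21,33,0] → .  [on edge]
    (2,8)@(5, 17): e=[-27,39,0] → .  [on edge]
    (2,9)@(5, 19): e=[-33,45,0] → .  [on edge]
  covered (1 px):
    . . . . .
    . X . . .
    . . . . .
    . . . . .
    . . . . .
    . . . . .
    . . . . .
    . . . . .
    . . . . .
    . . . . .
T2:
  2·area = 30  (B↔C swapped to make it positive)
  edge (2, 13)→(0, 12): d=(-2,-1) top-left  bias=+0
  edge (0, 12)→(6, 0): d=(6,-12) top-left  bias=+0
  edge (6, 0)→(2, 13): d=(-4,13) right/bottom  bias=-1
    (2,1)@(5, 3): e=[23,6,1] → X
    (3,1)@(7, 3): e=[25,30,-25] → .
    (2,2)@(5, 5): e=[19,18,-7] → .
    (1,3)@(3, 7): e=[13,6,11] → X
    (2,3)@(5, 7): e=[15,30,-15] → .
    (1,4)@(3, 9): e=[9,18,3] → X
    (2,4)@(5, 9): e=[11,42,-23] → .
    (0,5)@(1, 11): e=[3,6,21] → X
    (1,5)@(3, 11): e=[5,30,-5] → .
    (0,6)@(1, 13): e=[-1,18,13] → .
  covered (4 px):
    . . . . .
    . . X . .
    . . . . .
    . X . . .
    . X . . .
    X . . . .
    . . . . .
    . . . . .
    . . . . .
    . . . . .
T3:
  2·area = 29  (B↔C swapped to make it positive)
  edge (3, 19)→(1, 0): d=(-2,-19) top-left  bias=+0
  edge (1, 0)→(4, 14): d=(3,14) right/bottom  bias=-1
  edge (4, 14)→(3, 19): d=(-1,5) right/bottom  bias=-1
    (2,4)@(5, 9): e=[58,-29,0] → .  [on edge]
    (1,5)@(3, 11): e=[16,5,8] → X
    (2,5)@(5, 11): e=[54,-23,-2] → .
    (1,6)@(3, 13): e=[12,11,6] → X
    (2,6)@(5, 13): e=[50,-17,-4] → .
    (1,7)@(3, 15): e=[8,17,4] → X
    (2,7)@(5, 15): e=[46,-11,-6] → .
    (1,8)@(3, 17): e=[4,23,2] → X
    (2,8)@(5, 17): e=[42,-5,-8] → .
    (1,9)@(3, 19): e=[0,29,0] → .  [on edge]
  covered (4 px):
    . . . . .
    . . . . .
    . . . . .
    . . . . .
    . . . . .
    . X . . .
    . X . . .
    . X . . .
    . X . . .
    . . . . .

Result: [[2,1],[1,3],[1,4],[0,5]]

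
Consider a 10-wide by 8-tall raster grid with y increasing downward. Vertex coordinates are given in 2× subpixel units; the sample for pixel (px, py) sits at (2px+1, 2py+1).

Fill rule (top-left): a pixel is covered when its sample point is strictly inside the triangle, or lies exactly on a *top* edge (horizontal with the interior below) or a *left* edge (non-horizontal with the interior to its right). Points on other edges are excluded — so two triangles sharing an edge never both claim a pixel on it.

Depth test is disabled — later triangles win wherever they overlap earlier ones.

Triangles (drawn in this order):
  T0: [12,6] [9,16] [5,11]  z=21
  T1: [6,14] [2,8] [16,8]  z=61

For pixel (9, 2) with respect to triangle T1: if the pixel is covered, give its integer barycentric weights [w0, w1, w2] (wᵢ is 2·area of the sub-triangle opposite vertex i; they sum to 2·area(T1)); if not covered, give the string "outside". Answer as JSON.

T0:
  2·area = 55
  edge (12, 6)→(9, 16): d=(-3,10) right/bottom  bias=-1
  edge (9, 16)→(5, 11): d=(-4,-5) top-left  bias=+0
  edge (5, 11)→(12, 6): d=(7,-5) top-left  bias=+0
    (9,0)@(19, 1): e=[-55,110,0] → ·  [on edge]
    (5,3)@(11, 7): e=[7,46,2] → █
    (6,3)@(13, 7): e=[-13,56,12] → ·
    (4,4)@(9, 9): e=[21,28,6] → █
    (6,4)@(13, 9): e=[-19,48,26] → ·
    (2,5)@(5, 11): e=[55,0,0] → █  [on edge]
    (3,5)@(7, 11): e=[35,10,10] → █
    (5,5)@(11, 11): e=[-5,30,30] → ·
    (2,6)@(5, 13): e=[49,-8,14] → ·
    (3,6)@(7, 13): e=[29,2,24] → █
    (5,6)@(11, 13): e=[-11,22,44] → ·
    (3,7)@(7, 15): e=[23,-6,38] → ·
  covered (9 px):
    · · · · · · · · · ·
    · · · · · · · · · ·
    · · · · · · · · · ·
    · · · · · █ · · · ·
    · · · · █ █ · · · ·
    · · █ █ █ · · · · ·
    · · · █ █ · · · · ·
    · · · · █ · · · · ·
T1:
  2·area = 84
  edge (6, 14)→(2, 8): d=(-4,-6) top-left  bias=+0
  edge (2, 8)→(16, 8): d=(14,0) top-left  bias=+0
  edge (16, 8)→(6, 14): d=(-10,6) right/bottom  bias=-1
    (1,4)@(3, 9): e=[2,14,68] → █
    (2,4)@(5, 9): e=[14,14,56] → █
    (3,4)@(7, 9): e=[26,14,44] → █
    (4,4)@(9, 9): e=[38,14,32] → █
    (5,4)@(11, 9): e=[50,14,20] → █
    (6,4)@(13, 9): e=[62,14,8] → █
    (7,4)@(15, 9): e=[74,14,-4] → ·
    (1,5)@(3, 11): e=[-6,42,48] → ·
    (2,5)@(5, 11): e=[6,42,36] → █
    (5,5)@(11, 11): e=[42,42,0] → ·  [on edge]
    (6,5)@(13, 11): e=[54,42,-12] → ·
    (2,6)@(5, 13): e=[-2,70,16] → ·
  covered (10 px):
    · · · · · · · · · ·
    · · · · · · · · · ·
    · · · · · · · · · ·
    · · · · · · · · · ·
    · █ █ █ █ █ █ · · ·
    · · █ █ █ · · · · ·
    · · · █ · · · · · ·
    · · · · · · · · · ·

Answer: "outside"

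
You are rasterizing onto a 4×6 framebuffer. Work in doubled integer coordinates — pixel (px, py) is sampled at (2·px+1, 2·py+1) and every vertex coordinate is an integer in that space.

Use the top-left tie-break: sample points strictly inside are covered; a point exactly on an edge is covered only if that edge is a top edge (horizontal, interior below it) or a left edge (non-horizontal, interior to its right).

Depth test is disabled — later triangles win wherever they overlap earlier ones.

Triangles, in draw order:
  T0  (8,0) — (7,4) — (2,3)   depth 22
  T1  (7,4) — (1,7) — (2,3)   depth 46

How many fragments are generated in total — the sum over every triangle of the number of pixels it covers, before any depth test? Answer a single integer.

T0:
  2·area = 21
  edge (8, 0)→(7, 4): d=(-1,4) right/bottom  bias=-1
  edge (7, 4)→(2, 3): d=(-5,-1) top-left  bias=+0
  edge (2, 3)→(8, 0): d=(6,-3) top-left  bias=+0
    (3,0)@(7, 1): e=[3,15,3] → X
    (1,1)@(3, 3): e=[17,1,3] → X
    (2,1)@(5, 3): e=[9,3,9] → X
    (1,2)@(3, 5): e=[15,-9,15] → .
    (2,2)@(5, 5): e=[7,-7,21] → .
    (3,2)@(7, 5): e=[-1,-5,27] → .
  covered (4 px):
    . . . X
    . X X X
    . . . .
    . . . .
    . . . .
    . . . .
T1:
  2·area = 21
  edge (7, 4)→(1, 7): d=(-6,3) right/bottom  bias=-1
  edge (1, 7)→(2, 3): d=(1,-4) top-left  bias=+0
  edge (2, 3)→(7, 4): d=(5,1) right/bottom  bias=-1
    (1,2)@(3, 5): e=[6,6,9] → X
    (2,2)@(5, 5): e=[0,14,7] → .  [on edge]
    (0,3)@(1, 7): e=[0,0,21] → .  [on edge]
    (1,3)@(3, 7): e=[-6,8,19] → .
  covered (1 px):
    . . . .
    . . . .
    . X . .
    . . . .
    . . . .
    . . . .

Final: 5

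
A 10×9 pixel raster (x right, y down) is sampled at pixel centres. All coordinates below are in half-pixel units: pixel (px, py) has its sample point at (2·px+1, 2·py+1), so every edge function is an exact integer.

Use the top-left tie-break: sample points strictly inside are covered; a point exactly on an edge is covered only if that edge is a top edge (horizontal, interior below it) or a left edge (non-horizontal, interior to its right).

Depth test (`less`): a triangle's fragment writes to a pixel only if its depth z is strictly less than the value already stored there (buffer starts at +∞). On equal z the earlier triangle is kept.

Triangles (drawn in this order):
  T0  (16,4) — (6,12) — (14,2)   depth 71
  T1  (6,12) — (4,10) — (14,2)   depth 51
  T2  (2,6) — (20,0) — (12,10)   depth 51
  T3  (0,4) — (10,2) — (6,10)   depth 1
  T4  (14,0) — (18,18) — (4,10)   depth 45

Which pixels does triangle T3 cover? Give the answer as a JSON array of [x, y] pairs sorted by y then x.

T0:
  2·area = 36
  edge (16, 4)→(6, 12): d=(-10,8) right/bottom  bias=-1
  edge (6, 12)→(14, 2): d=(8,-10) top-left  bias=+0
  edge (14, 2)→(16, 4): d=(2,2) right/bottom  bias=-1
    (6,0)@(13, 1): e=[54,-18,0] → ·  [on edge]
    (7,1)@(15, 3): e=[18,18,0] → ·  [on edge]
    (6,2)@(13, 5): e=[14,14,8] → #
    (7,2)@(15, 5): e=[-2,34,4] → ·
    (8,2)@(17, 5): e=[-18,54,0] → ·  [on edge]
    (5,3)@(11, 7): e=[10,10,16] → #
    (6,3)@(13, 7): e=[-6,30,12] → ·
    (9,3)@(19, 7): e=[-54,90,0] → ·  [on edge]
    (4,4)@(9, 9): e=[6,6,24] → #
    (5,4)@(11, 9): e=[-10,26,20] → ·
    (3,5)@(7, 11): e=[2,2,32] → #
    (4,5)@(9, 11): e=[-14,22,28] → ·
  covered (4 px):
    · · · · · · · · · ·
    · · · · · · · · · ·
    · · · · · · # · · ·
    · · · · · # · · · ·
    · · · · # · · · · ·
    · · · # · · · · · ·
    · · · · · · · · · ·
    · · · · · · · · · ·
    · · · · · · · · · ·
T1:
  2·area = 36
  edge (6, 12)→(4, 10): d=(-2,-2) top-left  bias=+0
  edge (4, 10)→(14, 2): d=(10,-8) top-left  bias=+0
  edge (14, 2)→(6, 12): d=(-8,10) right/bottom  bias=-1
    (6,1)@(13, 3): e=[32,2,2] → #
    (7,1)@(15, 3): e=[36,18,-18] → ·
    (5,2)@(11, 5): e=[24,6,6] → #
    (6,2)@(13, 5): e=[28,22,-14] → ·
    (0,3)@(1, 7): e=[0,-54,90] → ·  [on edge]
    (4,3)@(9, 7): e=[16,10,10] → #
    (5,3)@(11, 7): e=[20,26,-10] → ·
    (1,4)@(3, 9): e=[0,-18,54] → ·  [on edge]
    (3,4)@(7, 9): e=[8,14,14] → #
    (4,4)@(9, 9): e=[12,30,-6] → ·
    (2,5)@(5, 11): e=[0,18,18] → #  [on edge]
    (3,5)@(7, 11): e=[4,34,-2] → ·
    (3,6)@(7, 13): e=[0,54,-18] → ·  [on edge]
    (4,7)@(9, 15): e=[0,90,-54] → ·  [on edge]
    (5,8)@(11, 17): e=[0,126,-90] → ·  [on edge]
  covered (5 px):
    · · · · · · · · · ·
    · · · · · · # · · ·
    · · · · · # · · · ·
    · · · · # · · · · ·
    · · · # · · · · · ·
    · · # · · · · · · ·
    · · · · · · · · · ·
    · · · · · · · · · ·
    · · · · · · · · · ·
T2:
  2·area = 132
  edge (2, 6)→(20, 0): d=(18,-6) top-left  bias=+0
  edge (20, 0)→(12, 10): d=(-8,10) right/bottom  bias=-1
  edge (12, 10)→(2, 6): d=(-10,-4) top-left  bias=+0
    (8,0)@(17, 1): e=[0,22,110] → #  [on edge]
    (9,0)@(19, 1): e=[12,2,118] → #
    (5,1)@(11, 3): e=[0,66,66] → #  [on edge]
    (6,1)@(13, 3): e=[12,46,74] → #
    (7,1)@(15, 3): e=[24,26,82] → #
    (9,1)@(19, 3): e=[48,-14,98] → ·
    (2,2)@(5, 5): e=[0,110,22] → #  [on edge]
    (3,2)@(7, 5): e=[12,90,30] → #
    (4,2)@(9, 5): e=[24,70,38] → #
    (8,2)@(17, 5): e=[72,-10,70] → ·
    (2,3)@(5, 7): e=[36,94,2] → #
    (7,3)@(15, 7): e=[96,-6,42] → ·
  covered (18 px):
    · · · · · · · · # #
    · · · · · # # # # ·
    · · # # # # # # · ·
    · · # # # # # · · ·
    · · · · · # · · · ·
    · · · · · · · · · ·
    · · · · · · · · · ·
    · · · · · · · · · ·
    · · · · · · · · · ·
T3:
  2·area = 72
  edge (0, 4)→(10, 2): d=(10,-2) top-left  bias=+0
  edge (10, 2)→(6, 10): d=(-4,8) right/bottom  bias=-1
  edge (6, 10)→(0, 4): d=(-6,-6) top-left  bias=+0
    (7,0)@(15, 1): e=[0,-36,108] → ·  [on edge]
    (2,1)@(5, 3): e=[0,36,36] → #  [on edge]
    (3,1)@(7, 3): e=[4,20,48] → #
    (4,1)@(9, 3): e=[8,4,60] → #
    (5,1)@(11, 3): e=[12,-12,72] → ·
    (0,2)@(1, 5): e=[12,60,0] → #  [on edge]
    (1,2)@(3, 5): e=[16,44,12] → #
    (4,2)@(9, 5): e=[28,-4,48] → ·
    (0,3)@(1, 7): e=[32,52,-12] → ·
    (1,3)@(3, 7): e=[36,36,0] → #  [on edge]
    (4,3)@(9, 7): e=[48,-12,36] → ·
    (1,4)@(3, 9): e=[56,28,-12] → ·
    (2,4)@(5, 9): e=[60,12,0] → #  [on edge]
    (3,5)@(7, 11): e=[84,-12,0] → ·  [on edge]
    (4,6)@(9, 13): e=[108,-36,0] → ·  [on edge]
    (5,7)@(11, 15): e=[132,-60,0] → ·  [on edge]
    (6,8)@(13, 17): e=[156,-84,0] → ·  [on edge]
  covered (11 px):
    · · · · · · · · · ·
    · · # # # · · · · ·
    # # # # · · · · · ·
    · # # # · · · · · ·
    · · # · · · · · · ·
    · · · · · · · · · ·
    · · · · · · · · · ·
    · · · · · · · · · ·
    · · · · · · · · · ·
T4:
  2·area = 220
  edge (14, 0)→(18, 18): d=(4,18) right/bottom  bias=-1
  edge (18, 18)→(4, 10): d=(-14,-8) top-left  bias=+0
  edge (4, 10)→(14, 0): d=(10,-10) top-left  bias=+0
    (6,0)@(13, 1): e=[22,198,0] → #  [on edge]
    (7,0)@(15, 1): e=[-14,214,20] → ·
    (5,1)@(11, 3): e=[66,154,0] → #  [on edge]
    (7,1)@(15, 3): e=[-6,186,40] → ·
    (4,2)@(9, 5): e=[110,110,0] → #  [on edge]
    (7,2)@(15, 5): e=[2,158,60] → #
    (8,2)@(17, 5): e=[-34,174,80] → ·
    (3,3)@(7, 7): e=[154,66,0] → #  [on edge]
    (8,3)@(17, 7): e=[-26,146,100] → ·
    (2,4)@(5, 9): e=[198,22,0] → #  [on edge]
    (8,4)@(17, 9): e=[-18,118,120] → ·
    (1,5)@(3, 11): e=[242,-22,0] → ·  [on edge]
    (0,6)@(1, 13): e=[286,-66,0] → ·  [on edge]
  covered (30 px):
    · · · · · · # · · ·
    · · · · · # # · · ·
    · · · · # # # # · ·
    · · · # # # # # · ·
    · · # # # # # # · ·
    · · · # # # # # · ·
    · · · · · # # # · ·
    · · · · · · # # # ·
    · · · · · · · · # ·

Answer: [[2,1],[3,1],[4,1],[0,2],[1,2],[2,2],[3,2],[1,3],[2,3],[3,3],[2,4]]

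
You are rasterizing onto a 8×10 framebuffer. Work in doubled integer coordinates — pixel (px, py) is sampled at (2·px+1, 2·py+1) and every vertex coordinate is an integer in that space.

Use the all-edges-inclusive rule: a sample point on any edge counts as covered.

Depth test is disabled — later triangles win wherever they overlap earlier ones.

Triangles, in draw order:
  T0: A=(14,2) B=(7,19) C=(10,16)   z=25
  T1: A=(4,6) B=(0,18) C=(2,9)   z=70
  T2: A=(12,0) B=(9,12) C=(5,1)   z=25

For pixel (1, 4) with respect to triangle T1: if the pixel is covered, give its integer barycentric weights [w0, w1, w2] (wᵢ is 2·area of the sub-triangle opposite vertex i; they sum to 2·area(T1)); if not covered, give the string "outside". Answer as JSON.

T0:
  2·area = 30  (B↔C swapped to make it positive)
  edge (14, 2)→(10, 16): d=(-4,14) inclusive
  edge (10, 16)→(7, 19): d=(-3,3) inclusive
  edge (7, 19)→(14, 2): d=(7,-17) inclusive
    (6,2)@(13, 5): e=[2,24,4] → #
    (7,2)@(15, 5): e=[-26,18,38] → ·
    (6,3)@(13, 7): e=[-6,18,18] → ·
    (5,5)@(11, 11): e=[6,12,12] → #
    (6,5)@(13, 11): e=[-22,6,46] → ·
    (7,5)@(15, 11): e=[-50,0,80] → ·  [on edge]
    (5,6)@(11, 13): e=[-2,6,26] → ·
    (6,6)@(13, 13): e=[-30,0,60] → ·  [on edge]
    (4,7)@(9, 15): e=[18,6,6] → #
    (5,7)@(11, 15): e=[-10,0,40] → ·  [on edge]
    (4,8)@(9, 17): e=[10,0,20] → #  [on edge]
    (5,8)@(11, 17): e=[-18,-6,54] → ·
    (3,9)@(7, 19): e=[30,0,0] → #  [on edge]
  covered (5 px):
    · · · · · · · ·
    · · · · · · · ·
    · · · · · · # ·
    · · · · · · · ·
    · · · · · · · ·
    · · · · · # · ·
    · · · · · · · ·
    · · · · # · · ·
    · · · · # · · ·
    · · · # · · · ·
T1:
  2·area = 12
  edge (4, 6)→(0, 18): d=(-4,12) inclusive
  edge (0, 18)→(2, 9): d=(2,-9) inclusive
  edge (2, 9)→(4, 6): d=(2,-3) inclusive
    (2,1)@(5, 3): e=[0,15,-3] → ·  [on edge]
    (1,4)@(3, 9): e=[0,9,3] → #  [on edge]
    (2,4)@(5, 9): e=[-24,27,9] → ·
    (1,5)@(3, 11): e=[-8,13,7] → ·
    (0,7)@(1, 15): e=[0,3,9] → #  [on edge]
    (1,7)@(3, 15): e=[-24,21,15] → ·
    (0,8)@(1, 17): e=[-8,7,13] → ·
  covered (2 px):
    · · · · · · · ·
    · · · · · · · ·
    · · · · · · · ·
    · · · · · · · ·
    · # · · · · · ·
    · · · · · · · ·
    · · · · · · · ·
    # · · · · · · ·
    · · · · · · · ·
    · · · · · · · ·
T2:
  2·area = 81
  edge (12, 0)→(9, 12): d=(-3,12) inclusive
  edge (9, 12)→(5, 1): d=(-4,-11) inclusive
  edge (5, 1)→(12, 0): d=(7,-1) inclusive
    (2,0)@(5, 1): e=[81,0,0] → #  [on edge]
    (3,0)@(7, 1): e=[57,22,2] → #
    (4,0)@(9, 1): e=[33,44,4] → #
    (5,0)@(11, 1): e=[9,66,6] → #
    (6,0)@(13, 1): e=[-15,88,8] → ·
    (2,1)@(5, 3): e=[75,-8,14] → ·
    (3,1)@(7, 3): e=[51,14,16] → #
    (6,1)@(13, 3): e=[-21,80,22] → ·
    (3,2)@(7, 5): e=[45,6,30] → #
    (5,2)@(11, 5): e=[-3,50,34] → ·
    (3,3)@(7, 7): e=[39,-2,44] → ·
    (4,3)@(9, 7): e=[15,20,46] → #
  covered (12 px):
    · · # # # # · ·
    · · · # # # · ·
    · · · # # · · ·
    · · · · # · · ·
    · · · · # · · ·
    · · · · # · · ·
    · · · · · · · ·
    · · · · · · · ·
    · · · · · · · ·
    · · · · · · · ·

Answer: [9,3,0]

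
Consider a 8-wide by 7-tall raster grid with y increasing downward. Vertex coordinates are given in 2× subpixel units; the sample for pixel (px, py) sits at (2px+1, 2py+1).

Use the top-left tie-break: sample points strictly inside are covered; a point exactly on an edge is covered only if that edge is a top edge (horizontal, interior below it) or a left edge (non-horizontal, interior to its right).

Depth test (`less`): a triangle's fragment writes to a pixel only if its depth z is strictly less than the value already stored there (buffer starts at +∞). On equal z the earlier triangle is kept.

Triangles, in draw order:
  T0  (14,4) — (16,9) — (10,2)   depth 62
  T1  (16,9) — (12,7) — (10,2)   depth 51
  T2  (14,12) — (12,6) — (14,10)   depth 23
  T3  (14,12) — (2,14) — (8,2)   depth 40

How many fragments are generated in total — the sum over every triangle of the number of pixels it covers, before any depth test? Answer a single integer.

T0:
  2·area = 16
  edge (14, 4)→(16, 9): d=(2,5) right/bottom  bias=-1
  edge (16, 9)→(10, 2): d=(-6,-7) top-left  bias=+0
  edge (10, 2)→(14, 4): d=(4,2) right/bottom  bias=-1
    (5,1)@(11, 3): e=[13,1,2] → █
    (6,1)@(13, 3): e=[3,15,-2] → ·
    (5,2)@(11, 5): e=[17,-11,10] → ·
    (6,2)@(13, 5): e=[7,3,6] → █
    (7,2)@(15, 5): e=[-3,17,2] → ·
    (6,3)@(13, 7): e=[11,-9,14] → ·
    (7,3)@(15, 7): e=[1,5,10] → █
    (7,4)@(15, 9): e=[5,-7,18] → ·
  covered (3 px):
    · · · · · · · ·
    · · · · · █ · ·
    · · · · · · █ ·
    · · · · · · · █
    · · · · · · · ·
    · · · · · · · ·
    · · · · · · · ·
T1:
  2·area = 16
  edge (16, 9)→(12, 7): d=(-4,-2) top-left  bias=+0
  edge (12, 7)→(10, 2): d=(-2,-5) top-left  bias=+0
  edge (10, 2)→(16, 9): d=(6,7) right/bottom  bias=-1
    (6,3)@(13, 7): e=[2,5,9] → █
    (7,3)@(15, 7): e=[6,15,-5] → ·
    (6,4)@(13, 9): e=[-6,1,21] → ·
  covered (1 px):
    · · · · · · · ·
    · · · · · · · ·
    · · · · · · · ·
    · · · · · · █ ·
    · · · · · · · ·
    · · · · · · · ·
    · · · · · · · ·
T2:
  2·area = 4
  edge (14, 12)→(12, 6): d=(-2,-6) top-left  bias=+0
  edge (12, 6)→(14, 10): d=(2,4) right/bottom  bias=-1
  edge (14, 10)→(14, 12): d=(0,2) right/bottom  bias=-1
    (5,1)@(11, 3): e=[0,-2,6] → ·  [on edge]
    (6,4)@(13, 9): e=[0,2,2] → █  [on edge]
    (7,4)@(15, 9): e=[12,-6,-2] → ·
    (6,5)@(13, 11): e=[-4,6,2] → ·
  covered (1 px):
    · · · · · · · ·
    · · · · · · · ·
    · · · · · · · ·
    · · · · · · · ·
    · · · · · · █ ·
    · · · · · · · ·
    · · · · · · · ·
T3:
  2·area = 132
  edge (14, 12)→(2, 14): d=(-12,2) right/bottom  bias=-1
  edge (2, 14)→(8, 2): d=(6,-12) top-left  bias=+0
  edge (8, 2)→(14, 12): d=(6,10) right/bottom  bias=-1
    (3,2)@(7, 5): e=[98,6,28] → █
    (4,2)@(9, 5): e=[94,30,8] → █
    (5,2)@(11, 5): e=[90,54,-12] → ·
    (3,3)@(7, 7): e=[74,18,40] → █
    (5,3)@(11, 7): e=[66,66,0] → ·  [on edge]
    (2,4)@(5, 9): e=[54,6,72] → █
    (5,4)@(11, 9): e=[42,78,12] → █
    (6,4)@(13, 9): e=[38,102,-8] → ·
    (2,5)@(5, 11): e=[30,18,84] → █
    (6,5)@(13, 11): e=[14,114,4] → █
    (7,5)@(15, 11): e=[10,138,-16] → ·
    (1,6)@(3, 13): e=[10,6,116] → █
  covered (16 px):
    · · · · · · · ·
    · · · · · · · ·
    · · · █ █ · · ·
    · · · █ █ · · ·
    · · █ █ █ █ · ·
    · · █ █ █ █ █ ·
    · █ █ █ · · · ·

Result: 21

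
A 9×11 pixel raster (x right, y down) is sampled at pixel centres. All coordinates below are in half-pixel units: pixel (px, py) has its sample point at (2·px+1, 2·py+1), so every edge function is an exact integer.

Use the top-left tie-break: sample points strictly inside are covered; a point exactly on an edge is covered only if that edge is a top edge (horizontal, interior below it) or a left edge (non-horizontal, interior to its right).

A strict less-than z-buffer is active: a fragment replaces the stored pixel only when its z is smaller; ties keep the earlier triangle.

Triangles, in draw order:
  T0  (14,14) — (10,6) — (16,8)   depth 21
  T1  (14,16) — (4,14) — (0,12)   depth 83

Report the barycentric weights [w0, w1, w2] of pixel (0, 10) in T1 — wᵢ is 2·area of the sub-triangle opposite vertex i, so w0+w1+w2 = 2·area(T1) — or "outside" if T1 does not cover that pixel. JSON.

T0:
  2·area = 40
  edge (14, 14)→(10, 6): d=(-4,-8) top-left  bias=+0
  edge (10, 6)→(16, 8): d=(6,2) right/bottom  bias=-1
  edge (16, 8)→(14, 14): d=(-2,6) right/bottom  bias=-1
    (0,1)@(1, 3): e=[-60,0,100] → ·  [on edge]
    (3,2)@(7, 5): e=[-20,0,60] → ·  [on edge]
    (8,2)@(17, 5): e=[60,-20,0] → ·  [on edge]
    (5,3)@(11, 7): e=[4,4,32] → █
    (6,3)@(13, 7): e=[20,0,20] → ·  [on edge]
    (5,4)@(11, 9): e=[-4,16,28] → ·
    (6,4)@(13, 9): e=[12,12,16] → █
    (7,4)@(15, 9): e=[28,8,4] → █
    (8,4)@(17, 9): e=[44,4,-8] → ·
    (6,5)@(13, 11): e=[4,24,12] → █
    (7,5)@(15, 11): e=[20,20,0] → ·  [on edge]
    (6,6)@(13, 13): e=[-4,36,8] → ·
    (6,8)@(13, 17): e=[-20,60,0] → ·  [on edge]
  covered (4 px):
    · · · · · · · · ·
    · · · · · · · · ·
    · · · · · · · · ·
    · · · · · █ · · ·
    · · · · · · █ █ ·
    · · · · · · █ · ·
    · · · · · · · · ·
    · · · · · · · · ·
    · · · · · · · · ·
    · · · · · · · · ·
    · · · · · · · · ·
T1:
  2·area = 12
  edge (14, 16)→(4, 14): d=(-10,-2) top-left  bias=+0
  edge (4, 14)→(0, 12): d=(-4,-2) top-left  bias=+0
  edge (0, 12)→(14, 16): d=(14,4) right/bottom  bias=-1
    (1,6)@(3, 13): e=[8,2,2] → █
    (2,6)@(5, 13): e=[12,6,-6] → ·
    (1,7)@(3, 15): e=[-12,-6,30] → ·
    (4,7)@(9, 15): e=[0,6,6] → █  [on edge]
    (5,7)@(11, 15): e=[4,10,-2] → ·
    (4,8)@(9, 17): e=[-20,-2,34] → ·
  covered (2 px):
    · · · · · · · · ·
    · · · · · · · · ·
    · · · · · · · · ·
    · · · · · · · · ·
    · · · · · · · · ·
    · · · · · · · · ·
    · █ · · · · · · ·
    · · · · █ · · · ·
    · · · · · · · · ·
    · · · · · · · · ·
    · · · · · · · · ·

Final: "outside"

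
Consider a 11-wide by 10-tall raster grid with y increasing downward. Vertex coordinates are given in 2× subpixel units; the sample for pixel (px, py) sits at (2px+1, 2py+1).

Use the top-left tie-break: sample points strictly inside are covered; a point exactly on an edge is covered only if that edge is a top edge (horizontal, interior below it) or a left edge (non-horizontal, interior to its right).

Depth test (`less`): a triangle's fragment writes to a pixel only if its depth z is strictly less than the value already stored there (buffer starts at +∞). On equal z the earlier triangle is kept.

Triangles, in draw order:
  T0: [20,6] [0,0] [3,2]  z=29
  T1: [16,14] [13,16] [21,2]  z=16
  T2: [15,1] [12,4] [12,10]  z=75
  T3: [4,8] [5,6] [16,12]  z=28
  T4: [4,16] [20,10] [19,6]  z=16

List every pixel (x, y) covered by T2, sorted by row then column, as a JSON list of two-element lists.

T0:
  2·area = 22  (B↔C swapped to make it positive)
  edge (20, 6)→(3, 2): d=(-17,-4) top-left  bias=+0
  edge (3, 2)→(0, 0): d=(-3,-2) top-left  bias=+0
  edge (0, 0)→(20, 6): d=(20,6) right/bottom  bias=-1
    (1,0)@(3, 1): e=[17,3,2] → █
    (2,0)@(5, 1): e=[25,7,-10] → ·
    (1,1)@(3, 3): e=[-17,-3,42] → ·
    (4,1)@(9, 3): e=[7,9,6] → █
    (5,1)@(11, 3): e=[15,13,-6] → ·
    (4,2)@(9, 5): e=[-27,3,46] → ·
  covered (2 px):
    · █ · · · · · · · · ·
    · · · · █ · · · · · ·
    · · · · · · · · · · ·
    · · · · · · · · · · ·
    · · · · · · · · · · ·
    · · · · · · · · · · ·
    · · · · · · · · · · ·
    · · · · · · · · · · ·
    · · · · · · · · · · ·
    · · · · · · · · · · ·
T1:
  2·area = 26
  edge (16, 14)→(13, 16): d=(-3,2) right/bottom  bias=-1
  edge (13, 16)→(21, 2): d=(8,-14) top-left  bias=+0
  edge (21, 2)→(16, 14): d=(-5,12) right/bottom  bias=-1
    (8,4)@(17, 9): e=[13,0,13] → █  [on edge]
    (9,4)@(19, 9): e=[9,28,-11] → ·
    (8,5)@(17, 11): e=[7,16,3] → █
    (9,5)@(19, 11): e=[3,44,-21] → ·
    (7,6)@(15, 13): e=[5,4,17] → █
    (8,6)@(17, 13): e=[1,32,-7] → ·
    (7,7)@(15, 15): e=[-1,20,7] → ·
  covered (3 px):
    · · · · · · · · · · ·
    · · · · · · · · · · ·
    · · · · · · · · · · ·
    · · · · · · · · · · ·
    · · · · · · · · █ · ·
    · · · · · · · · █ · ·
    · · · · · · · █ · · ·
    · · · · · · · · · · ·
    · · · · · · · · · · ·
    · · · · · · · · · · ·
T2:
  2·area = 18  (B↔C swapped to make it positive)
  edge (15, 1)→(12, 10): d=(-3,9) right/bottom  bias=-1
  edge (12, 10)→(12, 4): d=(0,-6) top-left  bias=+0
  edge (12, 4)→(15, 1): d=(3,-3) top-left  bias=+0
    (7,0)@(15, 1): e=[0,18,0] → ·  [on edge]
    (6,1)@(13, 3): e=[12,6,0] → █  [on edge]
    (7,1)@(15, 3): e=[-6,18,6] → ·
    (5,2)@(11, 5): e=[24,-6,0] → ·  [on edge]
    (6,2)@(13, 5): e=[6,6,6] → █
    (7,2)@(15, 5): e=[-12,18,12] → ·
    (4,3)@(9, 7): e=[36,-18,0] → ·  [on edge]
    (6,3)@(13, 7): e=[0,6,12] → ·  [on edge]
    (3,4)@(7, 9): e=[48,-30,0] → ·  [on edge]
    (2,5)@(5, 11): e=[60,-42,0] → ·  [on edge]
    (1,6)@(3, 13): e=[72,-54,0] → ·  [on edge]
    (5,6)@(11, 13): e=[0,-6,24] → ·  [on edge]
    (0,7)@(1, 15): e=[84,-66,0] → ·  [on edge]
    (4,9)@(9, 19): e=[0,-18,36] → ·  [on edge]
  covered (2 px):
    · · · · · · · · · · ·
    · · · · · · █ · · · ·
    · · · · · · █ · · · ·
    · · · · · · · · · · ·
    · · · · · · · · · · ·
    · · · · · · · · · · ·
    · · · · · · · · · · ·
    · · · · · · · · · · ·
    · · · · · · · · · · ·
    · · · · · · · · · · ·
T3:
  2·area = 28
  edge (4, 8)→(5, 6): d=(1,-2) top-left  bias=+0
  edge (5, 6)→(16, 12): d=(11,6) right/bottom  bias=-1
  edge (16, 12)→(4, 8): d=(-12,-4) top-left  bias=+0
    (0,3)@(1, 7): e=[-7,35,0] → ·  [on edge]
    (2,3)@(5, 7): e=[1,11,16] → █
    (3,3)@(7, 7): e=[5,-1,24] → ·
    (2,4)@(5, 9): e=[3,33,-8] → ·
    (3,4)@(7, 9): e=[7,21,0] → █  [on edge]
    (4,4)@(9, 9): e=[11,9,8] → █
    (5,4)@(11, 9): e=[15,-3,16] → ·
    (3,5)@(7, 11): e=[9,43,-24] → ·
    (4,5)@(9, 11): e=[13,31,-16] → ·
    (6,5)@(13, 11): e=[21,7,0] → █  [on edge]
    (7,5)@(15, 11): e=[25,-5,8] → ·
    (6,6)@(13, 13): e=[23,29,-24] → ·
    (9,6)@(19, 13): e=[35,-7,0] → ·  [on edge]
  covered (4 px):
    · · · · · · · · · · ·
    · · · · · · · · · · ·
    · · · · · · · · · · ·
    · · █ · · · · · · · ·
    · · · █ █ · · · · · ·
    · · · · · · █ · · · ·
    · · · · · · · · · · ·
    · · · · · · · · · · ·
    · · · · · · · · · · ·
    · · · · · · · · · · ·
T4:
  2·area = 70  (B↔C swapped to make it positive)
  edge (4, 16)→(19, 6): d=(15,-10) top-left  bias=+0
  edge (19, 6)→(20, 10): d=(1,4) right/bottom  bias=-1
  edge (20, 10)→(4, 16): d=(-16,6) right/bottom  bias=-1
    (9,3)@(19, 7): e=[15,1,54] → █
    (10,3)@(21, 7): e=[35,-7,42] → ·
    (7,4)@(15, 9): e=[5,19,46] → █
    (8,4)@(17, 9): e=[25,11,34] → █
    (10,4)@(21, 9): e=[65,-5,10] → ·
    (6,5)@(13, 11): e=[15,29,26] → █
    (9,5)@(19, 11): e=[75,5,-10] → ·
    (4,6)@(9, 13): e=[5,47,18] → █
    (5,6)@(11, 13): e=[25,39,6] → █
    (6,6)@(13, 13): e=[45,31,-6] → ·
    (7,6)@(15, 13): e=[65,23,-18] → ·
    (8,6)@(17, 13): e=[85,15,-30] → ·
  covered (9 px):
    · · · · · · · · · · ·
    · · · · · · · · · · ·
    · · · · · · · · · · ·
    · · · · · · · · · █ ·
    · · · · · · · █ █ █ ·
    · · · · · · █ █ █ · ·
    · · · · █ █ · · · · ·
    · · · · · · · · · · ·
    · · · · · · · · · · ·
    · · · · · · · · · · ·

Answer: [[6,1],[6,2]]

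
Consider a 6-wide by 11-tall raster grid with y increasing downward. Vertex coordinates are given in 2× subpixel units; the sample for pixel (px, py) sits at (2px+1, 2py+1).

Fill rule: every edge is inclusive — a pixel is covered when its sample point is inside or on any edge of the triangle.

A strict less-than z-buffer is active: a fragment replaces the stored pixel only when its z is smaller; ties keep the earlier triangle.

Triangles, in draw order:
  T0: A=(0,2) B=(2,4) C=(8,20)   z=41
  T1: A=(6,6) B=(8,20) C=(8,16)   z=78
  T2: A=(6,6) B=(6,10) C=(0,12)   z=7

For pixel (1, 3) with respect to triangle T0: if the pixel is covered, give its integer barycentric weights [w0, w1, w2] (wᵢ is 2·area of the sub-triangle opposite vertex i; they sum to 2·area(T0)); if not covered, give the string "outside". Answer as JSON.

T0:
  2·area = 20
  edge (0, 2)→(2, 4): d=(2,2) inclusive
  edge (2, 4)→(8, 20): d=(6,16) inclusive
  edge (8, 20)→(0, 2): d=(-8,-18) inclusive
    (0,1)@(1, 3): e=[0,10,10] → X  [on edge]
    (1,1)@(3, 3): e=[-4,-22,46] → .
    (0,2)@(1, 5): e=[4,22,-6] → .
    (1,2)@(3, 5): e=[0,-10,30] → .  [on edge]
    (1,3)@(3, 7): e=[4,2,14] → X
    (2,3)@(5, 7): e=[0,-30,50] → .  [on edge]
    (1,4)@(3, 9): e=[8,14,-2] → .
    (3,4)@(7, 9): e=[0,-50,70] → .  [on edge]
    (4,5)@(9, 11): e=[0,-70,90] → .  [on edge]
    (2,6)@(5, 13): e=[12,6,2] → X
    (3,6)@(7, 13): e=[8,-26,38] → .
    (5,6)@(11, 13): e=[0,-90,110] → .  [on edge]
  covered (3 px):
    . . . . . .
    X . . . . .
    . . . . . .
    . X . . . .
    . . . . . .
    . . . . . .
    . . X . . .
    . . . . . .
    . . . . . .
    . . . . . .
    . . . . . .
T1:
  2·area = 8  (B↔C swapped to make it positive)
  edge (6, 6)→(8, 16): d=(2,10) inclusive
  edge (8, 16)→(8, 20): d=(0,4) inclusive
  edge (8, 20)→(6, 6): d=(-2,-14) inclusive
    (2,0)@(5, 1): e=[0,12,-4] → .  [on edge]
    (3,5)@(7, 11): e=[0,4,4] → X  [on edge]
    (4,5)@(9, 11): e=[-20,-4,32] → .
    (3,6)@(7, 13): e=[4,4,0] → X  [on edge]
    (4,6)@(9, 13): e=[-16,-4,28] → .
    (3,7)@(7, 15): e=[8,4,-4] → .
    (4,10)@(9, 21): e=[0,-4,12] → .  [on edge]
  covered (2 px):
    . . . . . .
    . . . . . .
    . . . . . .
    . . . . . .
    . . . . . .
    . . . X . .
    . . . X . .
    . . . . . .
    . . . . . .
    . . . . . .
    . . . . . .
T2:
  2·area = 24
  edge (6, 6)→(6, 10): d=(0,4) inclusive
  edge (6, 10)→(0, 12): d=(-6,2) inclusive
  edge (0, 12)→(6, 6): d=(6,-6) inclusive
    (5,0)@(11, 1): e=[-20,44,0] → .  [on edge]
    (4,1)@(9, 3): e=[-12,36,0] → .  [on edge]
    (3,2)@(7, 5): e=[-4,28,0] → .  [on edge]
    (2,3)@(5, 7): e=[4,20,0] → X  [on edge]
    (3,3)@(7, 7): e=[-4,16,12] → .
    (1,4)@(3, 9): e=[12,12,0] → X  [on edge]
    (3,4)@(7, 9): e=[-4,4,24] → .
    (4,4)@(9, 9): e=[-12,0,36] → .  [on edge]
    (0,5)@(1, 11): e=[20,4,0] → X  [on edge]
    (1,5)@(3, 11): e=[12,0,12] → X  [on edge]
    (2,5)@(5, 11): e=[4,-4,24] → .
    (0,6)@(1, 13): e=[20,-8,12] → .
  covered (5 px):
    . . . . . .
    . . . . . .
    . . . . . .
    . . X . . .
    . X X . . .
    X X . . . .
    . . . . . .
    . . . . . .
    . . . . . .
    . . . . . .
    . . . . . .

Result: [2,14,4]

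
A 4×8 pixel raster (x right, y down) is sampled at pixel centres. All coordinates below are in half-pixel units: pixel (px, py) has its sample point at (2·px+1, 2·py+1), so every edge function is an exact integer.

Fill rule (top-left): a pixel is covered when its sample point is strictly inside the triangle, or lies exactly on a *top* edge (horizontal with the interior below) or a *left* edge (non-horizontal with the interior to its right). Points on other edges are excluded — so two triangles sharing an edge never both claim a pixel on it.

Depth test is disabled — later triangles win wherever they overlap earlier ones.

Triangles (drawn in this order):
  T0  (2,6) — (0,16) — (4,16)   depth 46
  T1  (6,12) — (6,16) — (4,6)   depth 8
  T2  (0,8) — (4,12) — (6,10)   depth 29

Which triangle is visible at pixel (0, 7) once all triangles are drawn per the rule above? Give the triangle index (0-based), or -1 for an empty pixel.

T0:
  2·area = 40  (B↔C swapped to make it positive)
  edge (2, 6)→(4, 16): d=(2,10) right/bottom  bias=-1
  edge (4, 16)→(0, 16): d=(-4,0) right/bottom  bias=-1
  edge (0, 16)→(2, 6): d=(2,-10) top-left  bias=+0
    (0,0)@(1, 1): e=[0,60,-20] → ·  [on edge]
    (1,0)@(3, 1): e=[-20,60,0] → ·  [on edge]
    (0,5)@(1, 11): e=[20,20,0] → #  [on edge]
    (1,5)@(3, 11): e=[0,20,20] → ·  [on edge]
    (0,6)@(1, 13): e=[24,12,4] → #
    (1,6)@(3, 13): e=[4,12,24] → #
    (2,6)@(5, 13): e=[-16,12,44] → ·
    (0,7)@(1, 15): e=[28,4,8] → #
    (2,7)@(5, 15): e=[-12,4,48] → ·
  covered (5 px):
    · · · ·
    · · · ·
    · · · ·
    · · · ·
    · · · ·
    # · · ·
    # # · ·
    # # · ·
T1:
  2·area = 8
  edge (6, 12)→(6, 16): d=(0,4) right/bottom  bias=-1
  edge (6, 16)→(4, 6): d=(-2,-10) top-left  bias=+0
  edge (4, 6)→(6, 12): d=(2,6) right/bottom  bias=-1
    (1,0)@(3, 1): e=[12,0,-4] → ·  [on edge]
    (1,1)@(3, 3): e=[12,-4,0] → ·  [on edge]
    (2,4)@(5, 9): e=[4,4,0] → ·  [on edge]
    (2,5)@(5, 11): e=[4,0,4] → #  [on edge]
    (3,5)@(7, 11): e=[-4,20,-8] → ·
    (2,6)@(5, 13): e=[4,-4,8] → ·
    (3,7)@(7, 15): e=[-4,12,0] → ·  [on edge]
  covered (1 px):
    · · · ·
    · · · ·
    · · · ·
    · · · ·
    · · · ·
    · · # ·
    · · · ·
    · · · ·
T2:
  2·area = 16  (B↔C swapped to make it positive)
  edge (0, 8)→(6, 10): d=(6,2) right/bottom  bias=-1
  edge (6, 10)→(4, 12): d=(-2,2) right/bottom  bias=-1
  edge (4, 12)→(0, 8): d=(-4,-4) top-left  bias=+0
    (0,4)@(1, 9): e=[4,12,0] → #  [on edge]
    (1,4)@(3, 9): e=[0,8,8] → ·  [on edge]
    (3,4)@(7, 9): e=[-8,0,24] → ·  [on edge]
    (0,5)@(1, 11): e=[16,8,-8] → ·
    (1,5)@(3, 11): e=[12,4,0] → #  [on edge]
    (2,5)@(5, 11): e=[8,0,8] → ·  [on edge]
    (1,6)@(3, 13): e=[24,0,-8] → ·  [on edge]
    (2,6)@(5, 13): e=[20,-4,0] → ·  [on edge]
    (0,7)@(1, 15): e=[40,0,-24] → ·  [on edge]
    (3,7)@(7, 15): e=[28,-12,0] → ·  [on edge]
  covered (2 px):
    · · · ·
    · · · ·
    · · · ·
    · · · ·
    # · · ·
    · # · ·
    · · · ·
    · · · ·

Z-buffer (winner per pixel, '.' = empty):
  . . . .
  . . . .
  . . . .
  . . . .
  2 . . .
  0 2 1 .
  0 0 . .
  0 0 . .

Answer: 0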